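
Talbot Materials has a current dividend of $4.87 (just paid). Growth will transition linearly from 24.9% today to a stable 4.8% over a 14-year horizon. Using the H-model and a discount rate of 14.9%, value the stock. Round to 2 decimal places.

H-model: P₀ = D₀[(1+g_L) + H(g_S−g_L)]/(r−g_L), with H = 14/2 = 7.
P₀ = 4.87 × [(1+0.048) + 7×(0.249−0.048)] / (0.149−0.048)
   = 4.87 × 2.4550 / 0.101 = 118.3748

$118.37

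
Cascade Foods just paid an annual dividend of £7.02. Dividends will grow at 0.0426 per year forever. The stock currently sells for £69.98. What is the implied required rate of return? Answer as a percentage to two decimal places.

14.72%

Rearranging the constant-growth DDM: r = D₁/P₀ + g.
D₁ = 7.02 × (1 + 0.0426) = 7.3191.
r = 7.3191 / 69.98 + 0.0426 = 0.10459 + 0.0426 = 0.14719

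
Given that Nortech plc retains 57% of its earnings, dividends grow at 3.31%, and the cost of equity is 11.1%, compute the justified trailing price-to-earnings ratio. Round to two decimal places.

Payout ratio b = 1 − 0.57 = 0.43.
Justified trailing P/E = b(1+g)/(r−g) = 0.43×(1+0.0331)/(0.111−0.0331) = 5.7026

5.70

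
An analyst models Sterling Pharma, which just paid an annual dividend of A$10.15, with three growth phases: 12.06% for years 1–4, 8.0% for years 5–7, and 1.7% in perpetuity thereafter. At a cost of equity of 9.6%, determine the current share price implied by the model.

Three-stage DDM. Project D₁…D_7; terminal Gordon value at t=7 with g = 0.017; discount at r = 0.096.
D_1 = 11.3741
D_2 = 12.7458
D_3 = 14.2829
D_4 = 16.0055
D_5 = 17.2859
D_6 = 18.6688
D_7 = 20.1623
TV_7 = 20.5050/(0.096−0.017) = 259.5575
P₀ = Σ Dₜ/(1+r)ᵗ + TV_7/(1+r)^7 = 211.8793

A$211.88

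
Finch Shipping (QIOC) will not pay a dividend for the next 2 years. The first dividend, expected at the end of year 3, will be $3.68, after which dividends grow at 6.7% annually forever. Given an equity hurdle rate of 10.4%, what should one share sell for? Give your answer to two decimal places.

$81.60

Deferred-dividend DDM. At t=2 the remaining stream is a growing perpetuity with first payment D_3 = 3.68.
V_2 = D_3/(r−g) = 3.68/(0.104−0.067) = 99.4595
P₀ = V_2/(1+r)^2 = 99.4595/(1+0.104)^2 = 81.6033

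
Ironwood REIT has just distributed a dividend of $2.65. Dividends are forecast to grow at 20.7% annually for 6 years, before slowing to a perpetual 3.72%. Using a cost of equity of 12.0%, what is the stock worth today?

$72.83

Two-stage DDM. Project D₁…D_6 at 0.207, terminal growth 0.0372, discount at r = 0.12.
D_1 = 3.1986
D_2 = 3.8606
D_3 = 4.6598
D_4 = 5.6244
D_5 = 6.7886
D_6 = 8.1939
Terminal value at t=6: TV = D_7/(r−g) = 8.4987/(0.12−0.0372) = 102.6412
P₀ = 3.1986/(1+0.12)^1 + 3.8606/(1+0.12)^2 + 4.6598/(1+0.12)^3 + 5.6244/(1+0.12)^4 + 6.7886/(1+0.12)^5 + 8.1939/(1+0.12)^6 + 102.6412/(1+0.12)^6 = 72.8292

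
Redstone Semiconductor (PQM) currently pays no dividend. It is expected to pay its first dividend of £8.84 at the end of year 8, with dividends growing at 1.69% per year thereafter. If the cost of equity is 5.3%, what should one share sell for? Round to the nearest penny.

Deferred-dividend DDM. At t=7 the remaining stream is a growing perpetuity with first payment D_8 = 8.84.
V_7 = D_8/(r−g) = 8.84/(0.053−0.0169) = 244.8753
P₀ = V_7/(1+r)^7 = 244.8753/(1+0.053)^7 = 170.5872

£170.59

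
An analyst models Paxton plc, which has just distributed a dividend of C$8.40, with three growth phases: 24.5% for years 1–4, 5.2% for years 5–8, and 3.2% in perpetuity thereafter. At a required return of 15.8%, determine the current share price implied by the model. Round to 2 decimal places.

Three-stage DDM. Project D₁…D_8; terminal Gordon value at t=8 with g = 0.032; discount at r = 0.158.
D_1 = 10.4580
D_2 = 13.0202
D_3 = 16.2102
D_4 = 20.1817
D_5 = 21.2311
D_6 = 22.3351
D_7 = 23.4965
D_8 = 24.7184
TV_8 = 25.5093/(0.158−0.032) = 202.4551
P₀ = Σ Dₜ/(1+r)ᵗ + TV_8/(1+r)^8 = 138.5335

C$138.53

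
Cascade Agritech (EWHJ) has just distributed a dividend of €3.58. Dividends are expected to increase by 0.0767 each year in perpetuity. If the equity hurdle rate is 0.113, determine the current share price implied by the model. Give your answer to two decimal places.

Gordon growth model: P₀ = D₁/(r − g). D₁ = 3.58 × (1 + 0.0767) = 3.8546.
P₀ = 3.8546 / (0.113 − 0.0767) = 3.8546 / 0.0363 = 106.1869

€106.19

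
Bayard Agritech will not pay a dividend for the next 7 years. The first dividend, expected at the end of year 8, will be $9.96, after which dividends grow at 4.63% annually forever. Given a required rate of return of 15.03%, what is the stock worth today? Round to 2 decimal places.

$35.94

Deferred-dividend DDM. At t=7 the remaining stream is a growing perpetuity with first payment D_8 = 9.96.
V_7 = D_8/(r−g) = 9.96/(0.1503−0.0463) = 95.7692
P₀ = V_7/(1+r)^7 = 95.7692/(1+0.1503)^7 = 35.9375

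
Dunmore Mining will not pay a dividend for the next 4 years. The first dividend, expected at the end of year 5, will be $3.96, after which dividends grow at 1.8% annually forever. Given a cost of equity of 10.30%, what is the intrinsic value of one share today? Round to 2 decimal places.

$31.48

Deferred-dividend DDM. At t=4 the remaining stream is a growing perpetuity with first payment D_5 = 3.96.
V_4 = D_5/(r−g) = 3.96/(0.103−0.018) = 46.5882
P₀ = V_4/(1+r)^4 = 46.5882/(1+0.103)^4 = 31.4756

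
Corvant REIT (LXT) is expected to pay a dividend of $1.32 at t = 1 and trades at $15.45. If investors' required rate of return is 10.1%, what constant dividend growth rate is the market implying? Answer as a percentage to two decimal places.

From P₀ = D₁/(r − g), the implied growth is g = r − D₁/P₀.
g = 0.101 − 1.32/15.45 = 0.101 − 0.08544 = 0.01556

1.56%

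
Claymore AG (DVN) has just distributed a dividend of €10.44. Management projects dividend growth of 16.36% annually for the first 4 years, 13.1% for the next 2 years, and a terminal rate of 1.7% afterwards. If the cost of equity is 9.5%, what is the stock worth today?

Three-stage DDM. Project D₁…D_6; terminal Gordon value at t=6 with g = 0.017; discount at r = 0.095.
D_1 = 12.1480
D_2 = 14.1354
D_3 = 16.4479
D_4 = 19.1388
D_5 = 21.6460
D_6 = 24.4816
TV_6 = 24.8978/(0.095−0.017) = 319.2030
P₀ = Σ Dₜ/(1+r)ᵗ + TV_6/(1+r)^6 = 261.8505

€261.85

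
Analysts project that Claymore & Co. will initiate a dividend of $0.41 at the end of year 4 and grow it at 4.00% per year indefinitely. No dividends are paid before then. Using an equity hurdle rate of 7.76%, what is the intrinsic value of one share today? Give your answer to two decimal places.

Deferred-dividend DDM. At t=3 the remaining stream is a growing perpetuity with first payment D_4 = 0.41.
V_3 = D_4/(r−g) = 0.41/(0.0776−0.04) = 10.9043
P₀ = V_3/(1+r)^3 = 10.9043/(1+0.0776)^3 = 8.7141

$8.71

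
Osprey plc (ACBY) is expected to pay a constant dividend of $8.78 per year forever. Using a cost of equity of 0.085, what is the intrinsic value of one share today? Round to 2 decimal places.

Zero-growth DDM (perpetuity): P₀ = D/r = 8.78 / 0.085 = 103.2941

$103.29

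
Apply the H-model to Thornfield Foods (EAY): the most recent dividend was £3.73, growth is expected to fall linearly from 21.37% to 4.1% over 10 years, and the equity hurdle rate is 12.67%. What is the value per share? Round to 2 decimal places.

H-model: P₀ = D₀[(1+g_L) + H(g_S−g_L)]/(r−g_L), with H = 10/2 = 5.
P₀ = 3.73 × [(1+0.041) + 5×(0.2137−0.041)] / (0.1267−0.041)
   = 3.73 × 1.9045 / 0.0857 = 82.8913

£82.89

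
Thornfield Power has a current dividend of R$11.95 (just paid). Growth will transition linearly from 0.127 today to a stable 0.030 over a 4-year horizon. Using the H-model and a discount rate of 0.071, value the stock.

H-model: P₀ = D₀[(1+g_L) + H(g_S−g_L)]/(r−g_L), with H = 4/2 = 2.
P₀ = 11.95 × [(1+0.03) + 2×(0.127−0.03)] / (0.071−0.03)
   = 11.95 × 1.2240 / 0.041 = 356.7512

R$356.75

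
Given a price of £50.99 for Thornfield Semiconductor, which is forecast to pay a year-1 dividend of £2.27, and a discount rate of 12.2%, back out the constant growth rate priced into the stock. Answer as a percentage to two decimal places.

From P₀ = D₁/(r − g), the implied growth is g = r − D₁/P₀.
g = 0.122 − 2.27/50.99 = 0.122 − 0.04452 = 0.07748

7.75%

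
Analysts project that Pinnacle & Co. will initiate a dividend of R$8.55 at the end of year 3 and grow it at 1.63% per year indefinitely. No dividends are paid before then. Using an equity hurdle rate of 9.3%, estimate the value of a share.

Deferred-dividend DDM. At t=2 the remaining stream is a growing perpetuity with first payment D_3 = 8.55.
V_2 = D_3/(r−g) = 8.55/(0.093−0.0163) = 111.4733
P₀ = V_2/(1+r)^2 = 111.4733/(1+0.093)^2 = 93.3105

R$93.31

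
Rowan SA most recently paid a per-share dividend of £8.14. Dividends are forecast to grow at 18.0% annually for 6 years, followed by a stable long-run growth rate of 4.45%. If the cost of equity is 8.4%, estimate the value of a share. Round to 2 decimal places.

£424.56

Two-stage DDM. Project D₁…D_6 at 0.18, terminal growth 0.0445, discount at r = 0.084.
D_1 = 9.6052
D_2 = 11.3341
D_3 = 13.3743
D_4 = 15.7817
D_5 = 18.6223
D_6 = 21.9744
Terminal value at t=6: TV = D_7/(r−g) = 22.9522/(0.084−0.0445) = 581.0691
P₀ = 9.6052/(1+0.084)^1 + 11.3341/(1+0.084)^2 + 13.3743/(1+0.084)^3 + 15.7817/(1+0.084)^4 + 18.6223/(1+0.084)^5 + 21.9744/(1+0.084)^6 + 581.0691/(1+0.084)^6 = 424.5612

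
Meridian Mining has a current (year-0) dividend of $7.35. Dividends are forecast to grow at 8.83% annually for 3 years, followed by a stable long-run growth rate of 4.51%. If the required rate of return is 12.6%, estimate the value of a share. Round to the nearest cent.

Two-stage DDM. Project D₁…D_3 at 0.0883, terminal growth 0.0451, discount at r = 0.126.
D_1 = 7.9990
D_2 = 8.7053
D_3 = 9.4740
Terminal value at t=3: TV = D_4/(r−g) = 9.9013/(0.126−0.0451) = 122.3890
P₀ = 7.9990/(1+0.126)^1 + 8.7053/(1+0.126)^2 + 9.4740/(1+0.126)^3 + 122.3890/(1+0.126)^3 = 106.3351

$106.34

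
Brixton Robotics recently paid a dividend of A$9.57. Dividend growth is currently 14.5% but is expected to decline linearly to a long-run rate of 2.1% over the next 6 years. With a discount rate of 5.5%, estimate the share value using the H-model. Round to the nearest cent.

H-model: P₀ = D₀[(1+g_L) + H(g_S−g_L)]/(r−g_L), with H = 6/2 = 3.
P₀ = 9.57 × [(1+0.021) + 3×(0.145−0.021)] / (0.055−0.021)
   = 9.57 × 1.3930 / 0.034 = 392.0885

A$392.09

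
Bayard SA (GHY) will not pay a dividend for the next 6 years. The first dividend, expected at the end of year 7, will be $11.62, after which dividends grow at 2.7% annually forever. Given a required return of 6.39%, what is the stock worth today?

$217.16

Deferred-dividend DDM. At t=6 the remaining stream is a growing perpetuity with first payment D_7 = 11.62.
V_6 = D_7/(r−g) = 11.62/(0.0639−0.027) = 314.9051
P₀ = V_6/(1+r)^6 = 314.9051/(1+0.0639)^6 = 217.1575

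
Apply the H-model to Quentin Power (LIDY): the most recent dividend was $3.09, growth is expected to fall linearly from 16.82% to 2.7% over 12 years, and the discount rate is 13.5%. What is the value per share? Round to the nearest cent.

H-model: P₀ = D₀[(1+g_L) + H(g_S−g_L)]/(r−g_L), with H = 12/2 = 6.
P₀ = 3.09 × [(1+0.027) + 6×(0.1682−0.027)] / (0.135−0.027)
   = 3.09 × 1.8742 / 0.108 = 53.6229

$53.62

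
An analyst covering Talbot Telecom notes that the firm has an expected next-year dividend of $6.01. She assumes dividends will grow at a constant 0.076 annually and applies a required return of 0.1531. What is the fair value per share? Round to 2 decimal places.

Gordon growth model: P₀ = D₁/(r − g), with D₁ = 6.01 given directly.
P₀ = 6.0100 / (0.1531 − 0.076) = 6.0100 / 0.0771 = 77.9507

$77.95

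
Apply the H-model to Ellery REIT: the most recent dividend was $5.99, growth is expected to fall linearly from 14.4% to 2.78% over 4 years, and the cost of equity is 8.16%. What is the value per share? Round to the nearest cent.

$140.31

H-model: P₀ = D₀[(1+g_L) + H(g_S−g_L)]/(r−g_L), with H = 4/2 = 2.
P₀ = 5.99 × [(1+0.0278) + 2×(0.144−0.0278)] / (0.0816−0.0278)
   = 5.99 × 1.2602 / 0.0538 = 140.3085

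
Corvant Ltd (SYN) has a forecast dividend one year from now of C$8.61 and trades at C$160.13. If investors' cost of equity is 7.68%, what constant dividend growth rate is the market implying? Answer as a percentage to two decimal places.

2.30%

From P₀ = D₁/(r − g), the implied growth is g = r − D₁/P₀.
g = 0.0768 − 8.61/160.13 = 0.0768 − 0.05377 = 0.02303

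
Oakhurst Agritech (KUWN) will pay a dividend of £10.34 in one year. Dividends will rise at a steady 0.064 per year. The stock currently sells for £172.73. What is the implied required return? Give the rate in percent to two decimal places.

12.39%

Rearranging the constant-growth DDM: r = D₁/P₀ + g.
r = 10.3400 / 172.73 + 0.064 = 0.05986 + 0.064 = 0.12386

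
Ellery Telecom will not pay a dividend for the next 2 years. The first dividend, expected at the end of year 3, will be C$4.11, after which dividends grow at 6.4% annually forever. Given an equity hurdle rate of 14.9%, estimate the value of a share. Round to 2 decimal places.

C$36.63

Deferred-dividend DDM. At t=2 the remaining stream is a growing perpetuity with first payment D_3 = 4.11.
V_2 = D_3/(r−g) = 4.11/(0.149−0.064) = 48.3529
P₀ = V_2/(1+r)^2 = 48.3529/(1+0.149)^2 = 36.6254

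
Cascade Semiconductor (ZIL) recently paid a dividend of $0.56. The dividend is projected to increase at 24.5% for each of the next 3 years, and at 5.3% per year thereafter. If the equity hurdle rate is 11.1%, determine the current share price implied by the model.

Two-stage DDM. Project D₁…D_3 at 0.245, terminal growth 0.053, discount at r = 0.111.
D_1 = 0.6972
D_2 = 0.8680
D_3 = 1.0807
Terminal value at t=3: TV = D_4/(r−g) = 1.1380/(0.111−0.053) = 19.6199
P₀ = 0.6972/(1+0.111)^1 + 0.8680/(1+0.111)^2 + 1.0807/(1+0.111)^3 + 19.6199/(1+0.111)^3 = 16.4260

$16.43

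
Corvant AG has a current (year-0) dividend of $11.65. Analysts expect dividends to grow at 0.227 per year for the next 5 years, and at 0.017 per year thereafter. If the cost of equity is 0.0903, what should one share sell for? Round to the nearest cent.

$375.95

Two-stage DDM. Project D₁…D_5 at 0.227, terminal growth 0.017, discount at r = 0.0903.
D_1 = 14.2946
D_2 = 17.5394
D_3 = 21.5209
D_4 = 26.4061
D_5 = 32.4003
Terminal value at t=5: TV = D_6/(r−g) = 32.9511/(0.0903−0.017) = 449.5373
P₀ = 14.2946/(1+0.0903)^1 + 17.5394/(1+0.0903)^2 + 21.5209/(1+0.0903)^3 + 26.4061/(1+0.0903)^4 + 32.4003/(1+0.0903)^5 + 449.5373/(1+0.0903)^5 = 375.9513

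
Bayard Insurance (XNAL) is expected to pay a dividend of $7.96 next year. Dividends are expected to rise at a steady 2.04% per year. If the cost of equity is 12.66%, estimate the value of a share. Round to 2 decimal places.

$74.95

Gordon growth model: P₀ = D₁/(r − g), with D₁ = 7.96 given directly.
P₀ = 7.9600 / (0.1266 − 0.0204) = 7.9600 / 0.1062 = 74.9529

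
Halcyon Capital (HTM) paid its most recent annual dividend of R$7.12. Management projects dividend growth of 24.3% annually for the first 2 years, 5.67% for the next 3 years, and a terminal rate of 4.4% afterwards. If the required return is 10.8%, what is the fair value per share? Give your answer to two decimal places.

R$168.21

Three-stage DDM. Project D₁…D_5; terminal Gordon value at t=5 with g = 0.044; discount at r = 0.108.
D_1 = 8.8502
D_2 = 11.0007
D_3 = 11.6245
D_4 = 12.2836
D_5 = 12.9801
TV_5 = 13.5512/(0.108−0.044) = 211.7376
P₀ = Σ Dₜ/(1+r)ᵗ + TV_5/(1+r)^5 = 168.2112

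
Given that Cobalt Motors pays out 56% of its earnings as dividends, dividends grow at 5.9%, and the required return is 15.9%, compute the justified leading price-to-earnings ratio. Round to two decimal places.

Justified leading P/E = b/(r−g) = 0.56/(0.159−0.059) = 5.6000

5.60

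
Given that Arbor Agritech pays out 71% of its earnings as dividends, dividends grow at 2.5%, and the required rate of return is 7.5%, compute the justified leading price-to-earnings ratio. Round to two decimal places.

14.20

Justified leading P/E = b/(r−g) = 0.71/(0.075−0.025) = 14.2000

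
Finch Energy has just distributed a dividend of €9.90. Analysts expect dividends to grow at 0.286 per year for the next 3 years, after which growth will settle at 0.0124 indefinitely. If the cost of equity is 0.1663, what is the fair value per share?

€123.53

Two-stage DDM. Project D₁…D_3 at 0.286, terminal growth 0.0124, discount at r = 0.1663.
D_1 = 12.7314
D_2 = 16.3726
D_3 = 21.0551
Terminal value at t=3: TV = D_4/(r−g) = 21.3162/(0.1663−0.0124) = 138.5070
P₀ = 12.7314/(1+0.1663)^1 + 16.3726/(1+0.1663)^2 + 21.0551/(1+0.1663)^3 + 138.5070/(1+0.1663)^3 = 123.5295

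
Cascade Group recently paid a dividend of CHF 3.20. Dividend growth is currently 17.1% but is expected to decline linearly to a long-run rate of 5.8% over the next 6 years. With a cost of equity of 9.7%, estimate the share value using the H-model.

CHF 114.63

H-model: P₀ = D₀[(1+g_L) + H(g_S−g_L)]/(r−g_L), with H = 6/2 = 3.
P₀ = 3.20 × [(1+0.058) + 3×(0.171−0.058)] / (0.097−0.058)
   = 3.20 × 1.3970 / 0.039 = 114.6256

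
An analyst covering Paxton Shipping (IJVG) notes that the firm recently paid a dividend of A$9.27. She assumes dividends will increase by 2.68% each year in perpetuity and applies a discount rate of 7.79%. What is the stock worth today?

A$186.27

Gordon growth model: P₀ = D₁/(r − g). D₁ = 9.27 × (1 + 0.0268) = 9.5184.
P₀ = 9.5184 / (0.0779 − 0.0268) = 9.5184 / 0.0511 = 186.2708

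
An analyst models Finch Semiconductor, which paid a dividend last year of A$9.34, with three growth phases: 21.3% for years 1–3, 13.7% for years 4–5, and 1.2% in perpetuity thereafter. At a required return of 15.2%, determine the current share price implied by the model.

A$129.26

Three-stage DDM. Project D₁…D_5; terminal Gordon value at t=5 with g = 0.012; discount at r = 0.152.
D_1 = 11.3294
D_2 = 13.7426
D_3 = 16.6698
D_4 = 18.9535
D_5 = 21.5501
TV_5 = 21.8087/(0.152−0.012) = 155.7768
P₀ = Σ Dₜ/(1+r)ᵗ + TV_5/(1+r)^5 = 129.2554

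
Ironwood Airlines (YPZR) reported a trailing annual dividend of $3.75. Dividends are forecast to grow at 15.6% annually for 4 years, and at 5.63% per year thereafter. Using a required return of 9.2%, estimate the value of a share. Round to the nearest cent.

Two-stage DDM. Project D₁…D_4 at 0.156, terminal growth 0.0563, discount at r = 0.092.
D_1 = 4.3350
D_2 = 5.0113
D_3 = 5.7930
D_4 = 6.6967
Terminal value at t=4: TV = D_5/(r−g) = 7.0738/(0.092−0.0563) = 198.1443
P₀ = 4.3350/(1+0.092)^1 + 5.0113/(1+0.092)^2 + 5.7930/(1+0.092)^3 + 6.6967/(1+0.092)^4 + 198.1443/(1+0.092)^4 = 156.6753

$156.68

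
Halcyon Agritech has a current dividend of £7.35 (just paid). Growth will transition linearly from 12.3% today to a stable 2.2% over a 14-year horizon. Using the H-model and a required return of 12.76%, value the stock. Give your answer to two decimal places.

£120.34

H-model: P₀ = D₀[(1+g_L) + H(g_S−g_L)]/(r−g_L), with H = 14/2 = 7.
P₀ = 7.35 × [(1+0.022) + 7×(0.123−0.022)] / (0.1276−0.022)
   = 7.35 × 1.7290 / 0.1056 = 120.3423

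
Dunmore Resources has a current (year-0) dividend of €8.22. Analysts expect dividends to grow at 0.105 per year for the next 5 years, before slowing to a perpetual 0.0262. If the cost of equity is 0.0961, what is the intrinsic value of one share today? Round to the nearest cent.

Two-stage DDM. Project D₁…D_5 at 0.105, terminal growth 0.0262, discount at r = 0.0961.
D_1 = 9.0831
D_2 = 10.0368
D_3 = 11.0907
D_4 = 12.2552
D_5 = 13.5420
Terminal value at t=5: TV = D_6/(r−g) = 13.8968/(0.0961−0.0262) = 198.8099
P₀ = 9.0831/(1+0.0961)^1 + 10.0368/(1+0.0961)^2 + 11.0907/(1+0.0961)^3 + 12.2552/(1+0.0961)^4 + 13.5420/(1+0.0961)^5 + 198.8099/(1+0.0961)^5 = 167.7692

€167.77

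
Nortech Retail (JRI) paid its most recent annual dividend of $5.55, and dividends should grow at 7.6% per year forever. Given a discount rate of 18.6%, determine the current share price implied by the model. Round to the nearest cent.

$54.29

Gordon growth model: P₀ = D₁/(r − g). D₁ = 5.55 × (1 + 0.076) = 5.9718.
P₀ = 5.9718 / (0.186 − 0.076) = 5.9718 / 0.11 = 54.2891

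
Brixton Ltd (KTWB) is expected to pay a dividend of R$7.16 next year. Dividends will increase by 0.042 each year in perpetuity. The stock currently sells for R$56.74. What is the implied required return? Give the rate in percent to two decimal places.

16.82%

Rearranging the constant-growth DDM: r = D₁/P₀ + g.
r = 7.1600 / 56.74 + 0.042 = 0.12619 + 0.042 = 0.16819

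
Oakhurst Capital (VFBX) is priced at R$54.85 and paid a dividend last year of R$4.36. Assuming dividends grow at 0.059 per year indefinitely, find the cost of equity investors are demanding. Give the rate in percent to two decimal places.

14.32%

Rearranging the constant-growth DDM: r = D₁/P₀ + g.
D₁ = 4.36 × (1 + 0.059) = 4.6172.
r = 4.6172 / 54.85 + 0.059 = 0.08418 + 0.059 = 0.14318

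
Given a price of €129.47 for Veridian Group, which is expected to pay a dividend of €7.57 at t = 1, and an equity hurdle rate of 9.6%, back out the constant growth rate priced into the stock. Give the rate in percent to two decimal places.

From P₀ = D₁/(r − g), the implied growth is g = r − D₁/P₀.
g = 0.096 − 7.57/129.47 = 0.096 − 0.05847 = 0.03753

3.75%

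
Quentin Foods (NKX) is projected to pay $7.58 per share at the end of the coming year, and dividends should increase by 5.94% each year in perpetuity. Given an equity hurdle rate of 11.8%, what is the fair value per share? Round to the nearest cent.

Gordon growth model: P₀ = D₁/(r − g), with D₁ = 7.58 given directly.
P₀ = 7.5800 / (0.118 − 0.0594) = 7.5800 / 0.0586 = 129.3515

$129.35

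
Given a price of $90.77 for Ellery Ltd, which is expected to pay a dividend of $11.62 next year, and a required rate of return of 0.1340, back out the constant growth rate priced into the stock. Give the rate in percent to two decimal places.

From P₀ = D₁/(r − g), the implied growth is g = r − D₁/P₀.
g = 0.134 − 11.62/90.77 = 0.134 − 0.12802 = 0.00598

0.60%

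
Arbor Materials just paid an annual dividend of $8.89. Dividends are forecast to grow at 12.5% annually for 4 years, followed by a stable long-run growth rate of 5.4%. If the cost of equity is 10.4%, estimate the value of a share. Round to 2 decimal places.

$239.36

Two-stage DDM. Project D₁…D_4 at 0.125, terminal growth 0.054, discount at r = 0.104.
D_1 = 10.0013
D_2 = 11.2514
D_3 = 12.6578
D_4 = 14.2401
Terminal value at t=4: TV = D_5/(r−g) = 15.0090/(0.104−0.054) = 300.1805
P₀ = 10.0013/(1+0.104)^1 + 11.2514/(1+0.104)^2 + 12.6578/(1+0.104)^3 + 14.2401/(1+0.104)^4 + 300.1805/(1+0.104)^4 = 239.3555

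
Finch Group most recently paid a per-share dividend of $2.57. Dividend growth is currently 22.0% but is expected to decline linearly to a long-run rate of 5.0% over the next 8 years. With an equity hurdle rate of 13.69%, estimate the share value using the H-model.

H-model: P₀ = D₀[(1+g_L) + H(g_S−g_L)]/(r−g_L), with H = 8/2 = 4.
P₀ = 2.57 × [(1+0.05) + 4×(0.22−0.05)] / (0.1369−0.05)
   = 2.57 × 1.7300 / 0.0869 = 51.1634

$51.16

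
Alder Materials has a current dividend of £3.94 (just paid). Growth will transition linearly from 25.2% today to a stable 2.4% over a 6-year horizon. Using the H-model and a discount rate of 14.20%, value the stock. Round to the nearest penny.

H-model: P₀ = D₀[(1+g_L) + H(g_S−g_L)]/(r−g_L), with H = 6/2 = 3.
P₀ = 3.94 × [(1+0.024) + 3×(0.252−0.024)] / (0.142−0.024)
   = 3.94 × 1.7080 / 0.118 = 57.0298

£57.03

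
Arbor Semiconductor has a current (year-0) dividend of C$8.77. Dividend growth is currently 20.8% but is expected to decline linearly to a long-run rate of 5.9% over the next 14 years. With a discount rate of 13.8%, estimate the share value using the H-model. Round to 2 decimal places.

C$233.35

H-model: P₀ = D₀[(1+g_L) + H(g_S−g_L)]/(r−g_L), with H = 14/2 = 7.
P₀ = 8.77 × [(1+0.059) + 7×(0.208−0.059)] / (0.138−0.059)
   = 8.77 × 2.1020 / 0.079 = 233.3486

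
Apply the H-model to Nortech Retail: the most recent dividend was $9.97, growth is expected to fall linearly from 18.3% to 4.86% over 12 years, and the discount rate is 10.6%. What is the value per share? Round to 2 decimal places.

H-model: P₀ = D₀[(1+g_L) + H(g_S−g_L)]/(r−g_L), with H = 12/2 = 6.
P₀ = 9.97 × [(1+0.0486) + 6×(0.183−0.0486)] / (0.106−0.0486)
   = 9.97 × 1.8550 / 0.0574 = 322.2012

$322.20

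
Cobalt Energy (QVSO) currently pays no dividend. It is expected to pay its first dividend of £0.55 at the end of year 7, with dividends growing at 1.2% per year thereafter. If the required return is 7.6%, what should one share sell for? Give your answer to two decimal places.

£5.54

Deferred-dividend DDM. At t=6 the remaining stream is a growing perpetuity with first payment D_7 = 0.55.
V_6 = D_7/(r−g) = 0.55/(0.076−0.012) = 8.5938
P₀ = V_6/(1+r)^6 = 8.5938/(1+0.076)^6 = 5.5374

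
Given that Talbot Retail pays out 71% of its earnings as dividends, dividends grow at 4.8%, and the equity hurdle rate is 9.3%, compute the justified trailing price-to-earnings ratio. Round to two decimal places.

16.54

Justified trailing P/E = b(1+g)/(r−g) = 0.71×(1+0.048)/(0.093−0.048) = 16.5351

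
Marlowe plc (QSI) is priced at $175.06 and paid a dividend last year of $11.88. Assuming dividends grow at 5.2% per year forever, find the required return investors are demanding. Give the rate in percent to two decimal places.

Rearranging the constant-growth DDM: r = D₁/P₀ + g.
D₁ = 11.88 × (1 + 0.052) = 12.4978.
r = 12.4978 / 175.06 + 0.052 = 0.07139 + 0.052 = 0.12339

12.34%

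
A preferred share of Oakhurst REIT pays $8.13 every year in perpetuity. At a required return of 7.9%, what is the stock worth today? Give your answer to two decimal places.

$102.91

Zero-growth DDM (perpetuity): P₀ = D/r = 8.13 / 0.079 = 102.9114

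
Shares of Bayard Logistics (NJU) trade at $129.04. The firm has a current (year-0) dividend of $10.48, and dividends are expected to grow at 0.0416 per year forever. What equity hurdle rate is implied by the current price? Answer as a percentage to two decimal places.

Rearranging the constant-growth DDM: r = D₁/P₀ + g.
D₁ = 10.48 × (1 + 0.0416) = 10.9160.
r = 10.9160 / 129.04 + 0.0416 = 0.08459 + 0.0416 = 0.12619

12.62%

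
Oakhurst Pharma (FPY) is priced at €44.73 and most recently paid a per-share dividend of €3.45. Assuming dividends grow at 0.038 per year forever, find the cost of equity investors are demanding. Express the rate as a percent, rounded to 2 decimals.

11.81%

Rearranging the constant-growth DDM: r = D₁/P₀ + g.
D₁ = 3.45 × (1 + 0.038) = 3.5811.
r = 3.5811 / 44.73 + 0.038 = 0.08006 + 0.038 = 0.11806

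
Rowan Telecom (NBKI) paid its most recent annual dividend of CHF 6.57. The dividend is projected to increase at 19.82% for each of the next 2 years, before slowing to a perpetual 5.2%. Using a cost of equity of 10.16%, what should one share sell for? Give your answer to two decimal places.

Two-stage DDM. Project D₁…D_2 at 0.1982, terminal growth 0.052, discount at r = 0.1016.
D_1 = 7.8722
D_2 = 9.4324
Terminal value at t=2: TV = D_3/(r−g) = 9.9229/(0.1016−0.052) = 200.0590
P₀ = 7.8722/(1+0.1016)^1 + 9.4324/(1+0.1016)^2 + 200.0590/(1+0.1016)^2 = 179.7770

CHF 179.78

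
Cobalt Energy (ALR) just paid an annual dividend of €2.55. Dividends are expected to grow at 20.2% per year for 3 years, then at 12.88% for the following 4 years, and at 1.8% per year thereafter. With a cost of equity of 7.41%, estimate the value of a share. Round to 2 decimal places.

€104.93

Three-stage DDM. Project D₁…D_7; terminal Gordon value at t=7 with g = 0.018; discount at r = 0.0741.
D_1 = 3.0651
D_2 = 3.6843
D_3 = 4.4285
D_4 = 4.9989
D_5 = 5.6427
D_6 = 6.3695
D_7 = 7.1899
TV_7 = 7.3193/(0.0741−0.018) = 130.4688
P₀ = Σ Dₜ/(1+r)ᵗ + TV_7/(1+r)^7 = 104.9338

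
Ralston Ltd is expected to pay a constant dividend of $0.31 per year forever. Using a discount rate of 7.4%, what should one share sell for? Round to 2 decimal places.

$4.19

Zero-growth DDM (perpetuity): P₀ = D/r = 0.31 / 0.074 = 4.1892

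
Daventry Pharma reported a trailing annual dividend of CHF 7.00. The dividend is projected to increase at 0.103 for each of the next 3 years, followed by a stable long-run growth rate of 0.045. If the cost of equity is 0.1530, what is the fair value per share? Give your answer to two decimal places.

CHF 78.53

Two-stage DDM. Project D₁…D_3 at 0.103, terminal growth 0.045, discount at r = 0.153.
D_1 = 7.7210
D_2 = 8.5163
D_3 = 9.3934
Terminal value at t=3: TV = D_4/(r−g) = 9.8161/(0.153−0.045) = 90.8902
P₀ = 7.7210/(1+0.153)^1 + 8.5163/(1+0.153)^2 + 9.3934/(1+0.153)^3 + 90.8902/(1+0.153)^3 = 78.5273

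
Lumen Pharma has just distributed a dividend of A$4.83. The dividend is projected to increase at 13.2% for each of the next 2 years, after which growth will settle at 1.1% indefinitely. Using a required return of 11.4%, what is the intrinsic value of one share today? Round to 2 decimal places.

Two-stage DDM. Project D₁…D_2 at 0.132, terminal growth 0.011, discount at r = 0.114.
D_1 = 5.4676
D_2 = 6.1893
Terminal value at t=2: TV = D_3/(r−g) = 6.2574/(0.114−0.011) = 60.7511
P₀ = 5.4676/(1+0.114)^1 + 6.1893/(1+0.114)^2 + 60.7511/(1+0.114)^2 = 58.8489

A$58.85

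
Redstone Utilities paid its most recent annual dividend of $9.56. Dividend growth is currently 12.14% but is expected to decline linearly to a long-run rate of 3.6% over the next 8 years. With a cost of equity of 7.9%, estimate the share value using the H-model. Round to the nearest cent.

$306.28

H-model: P₀ = D₀[(1+g_L) + H(g_S−g_L)]/(r−g_L), with H = 8/2 = 4.
P₀ = 9.56 × [(1+0.036) + 4×(0.1214−0.036)] / (0.079−0.036)
   = 9.56 × 1.3776 / 0.043 = 306.2757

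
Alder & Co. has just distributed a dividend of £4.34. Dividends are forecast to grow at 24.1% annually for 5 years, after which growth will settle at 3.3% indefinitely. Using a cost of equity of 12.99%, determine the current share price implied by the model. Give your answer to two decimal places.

£102.95

Two-stage DDM. Project D₁…D_5 at 0.241, terminal growth 0.033, discount at r = 0.1299.
D_1 = 5.3859
D_2 = 6.6840
D_3 = 8.2948
D_4 = 10.2938
D_5 = 12.7746
Terminal value at t=5: TV = D_6/(r−g) = 13.1962/(0.1299−0.033) = 136.1837
P₀ = 5.3859/(1+0.1299)^1 + 6.6840/(1+0.1299)^2 + 8.2948/(1+0.1299)^3 + 10.2938/(1+0.1299)^4 + 12.7746/(1+0.1299)^5 + 136.1837/(1+0.1299)^5 = 102.9525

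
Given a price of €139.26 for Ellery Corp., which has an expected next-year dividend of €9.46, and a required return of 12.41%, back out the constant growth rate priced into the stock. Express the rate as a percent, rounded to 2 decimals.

5.62%

From P₀ = D₁/(r − g), the implied growth is g = r − D₁/P₀.
g = 0.1241 − 9.46/139.26 = 0.1241 − 0.06793 = 0.05617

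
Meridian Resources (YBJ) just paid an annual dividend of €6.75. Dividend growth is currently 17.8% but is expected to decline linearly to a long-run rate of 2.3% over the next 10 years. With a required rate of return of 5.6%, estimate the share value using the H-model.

€367.77

H-model: P₀ = D₀[(1+g_L) + H(g_S−g_L)]/(r−g_L), with H = 10/2 = 5.
P₀ = 6.75 × [(1+0.023) + 5×(0.178−0.023)] / (0.056−0.023)
   = 6.75 × 1.7980 / 0.033 = 367.7727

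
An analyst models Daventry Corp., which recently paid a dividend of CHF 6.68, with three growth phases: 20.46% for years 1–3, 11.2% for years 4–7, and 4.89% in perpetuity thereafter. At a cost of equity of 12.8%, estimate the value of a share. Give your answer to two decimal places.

CHF 156.18

Three-stage DDM. Project D₁…D_7; terminal Gordon value at t=7 with g = 0.0489; discount at r = 0.128.
D_1 = 8.0467
D_2 = 9.6931
D_3 = 11.6763
D_4 = 12.9840
D_5 = 14.4383
D_6 = 16.0553
D_7 = 17.8535
TV_7 = 18.7266/(0.128−0.0489) = 236.7455
P₀ = Σ Dₜ/(1+r)ᵗ + TV_7/(1+r)^7 = 156.1777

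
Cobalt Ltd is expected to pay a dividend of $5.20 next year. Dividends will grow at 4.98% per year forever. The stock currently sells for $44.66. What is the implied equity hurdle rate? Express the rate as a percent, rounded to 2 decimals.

Rearranging the constant-growth DDM: r = D₁/P₀ + g.
r = 5.2000 / 44.66 + 0.0498 = 0.11644 + 0.0498 = 0.16624

16.62%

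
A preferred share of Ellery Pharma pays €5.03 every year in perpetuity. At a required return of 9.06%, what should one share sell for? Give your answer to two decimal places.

Zero-growth DDM (perpetuity): P₀ = D/r = 5.03 / 0.0906 = 55.5188

€55.52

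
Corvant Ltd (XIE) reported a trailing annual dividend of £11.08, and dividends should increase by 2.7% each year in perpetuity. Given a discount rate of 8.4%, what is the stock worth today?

£199.63

Gordon growth model: P₀ = D₁/(r − g). D₁ = 11.08 × (1 + 0.027) = 11.3792.
P₀ = 11.3792 / (0.084 − 0.027) = 11.3792 / 0.057 = 199.6344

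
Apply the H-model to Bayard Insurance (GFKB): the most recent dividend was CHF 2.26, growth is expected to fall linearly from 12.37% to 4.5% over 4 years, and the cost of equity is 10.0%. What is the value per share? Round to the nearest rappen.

H-model: P₀ = D₀[(1+g_L) + H(g_S−g_L)]/(r−g_L), with H = 4/2 = 2.
P₀ = 2.26 × [(1+0.045) + 2×(0.1237−0.045)] / (0.1−0.045)
   = 2.26 × 1.2024 / 0.055 = 49.4077

CHF 49.41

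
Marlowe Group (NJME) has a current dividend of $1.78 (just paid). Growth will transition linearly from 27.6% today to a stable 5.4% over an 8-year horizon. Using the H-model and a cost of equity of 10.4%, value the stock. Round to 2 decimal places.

H-model: P₀ = D₀[(1+g_L) + H(g_S−g_L)]/(r−g_L), with H = 8/2 = 4.
P₀ = 1.78 × [(1+0.054) + 4×(0.276−0.054)] / (0.104−0.054)
   = 1.78 × 1.9420 / 0.05 = 69.1352

$69.14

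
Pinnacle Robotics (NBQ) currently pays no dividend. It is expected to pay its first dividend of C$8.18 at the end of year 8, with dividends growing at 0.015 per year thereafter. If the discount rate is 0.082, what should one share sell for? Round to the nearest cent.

C$70.32

Deferred-dividend DDM. At t=7 the remaining stream is a growing perpetuity with first payment D_8 = 8.18.
V_7 = D_8/(r−g) = 8.18/(0.082−0.015) = 122.0896
P₀ = V_7/(1+r)^7 = 122.0896/(1+0.082)^7 = 70.3214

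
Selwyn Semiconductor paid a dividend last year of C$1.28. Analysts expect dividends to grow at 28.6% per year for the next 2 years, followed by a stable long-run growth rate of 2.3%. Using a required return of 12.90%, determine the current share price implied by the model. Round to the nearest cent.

Two-stage DDM. Project D₁…D_2 at 0.286, terminal growth 0.023, discount at r = 0.129.
D_1 = 1.6461
D_2 = 2.1169
Terminal value at t=2: TV = D_3/(r−g) = 2.1655/(0.129−0.023) = 20.4297
P₀ = 1.6461/(1+0.129)^1 + 2.1169/(1+0.129)^2 + 20.4297/(1+0.129)^2 = 19.1465

C$19.15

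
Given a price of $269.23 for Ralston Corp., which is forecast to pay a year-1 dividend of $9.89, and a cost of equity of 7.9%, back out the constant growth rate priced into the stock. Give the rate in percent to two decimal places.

4.23%

From P₀ = D₁/(r − g), the implied growth is g = r − D₁/P₀.
g = 0.079 − 9.89/269.23 = 0.079 − 0.03673 = 0.04227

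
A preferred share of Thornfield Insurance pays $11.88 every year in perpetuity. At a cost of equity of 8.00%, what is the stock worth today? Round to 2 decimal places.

$148.50

Zero-growth DDM (perpetuity): P₀ = D/r = 11.88 / 0.08 = 148.5000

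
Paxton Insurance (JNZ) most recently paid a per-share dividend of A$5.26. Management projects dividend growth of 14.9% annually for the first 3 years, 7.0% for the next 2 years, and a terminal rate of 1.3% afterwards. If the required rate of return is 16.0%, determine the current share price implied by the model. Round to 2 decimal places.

A$54.52

Three-stage DDM. Project D₁…D_5; terminal Gordon value at t=5 with g = 0.013; discount at r = 0.16.
D_1 = 6.0437
D_2 = 6.9443
D_3 = 7.9790
D_4 = 8.5375
D_5 = 9.1351
TV_5 = 9.2539/(0.16−0.013) = 62.9514
P₀ = Σ Dₜ/(1+r)ᵗ + TV_5/(1+r)^5 = 54.5191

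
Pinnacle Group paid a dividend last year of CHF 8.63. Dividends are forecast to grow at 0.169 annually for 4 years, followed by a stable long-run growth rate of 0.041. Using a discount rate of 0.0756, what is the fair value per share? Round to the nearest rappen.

CHF 404.97

Two-stage DDM. Project D₁…D_4 at 0.169, terminal growth 0.041, discount at r = 0.0756.
D_1 = 10.0885
D_2 = 11.7934
D_3 = 13.7865
D_4 = 16.1164
Terminal value at t=4: TV = D_5/(r−g) = 16.7772/(0.0756−0.041) = 484.8903
P₀ = 10.0885/(1+0.0756)^1 + 11.7934/(1+0.0756)^2 + 13.7865/(1+0.0756)^3 + 16.1164/(1+0.0756)^4 + 484.8903/(1+0.0756)^4 = 404.9700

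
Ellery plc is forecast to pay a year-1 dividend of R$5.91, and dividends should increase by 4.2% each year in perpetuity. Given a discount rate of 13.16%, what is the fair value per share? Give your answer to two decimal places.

Gordon growth model: P₀ = D₁/(r − g), with D₁ = 5.91 given directly.
P₀ = 5.9100 / (0.1316 − 0.042) = 5.9100 / 0.0896 = 65.9598

R$65.96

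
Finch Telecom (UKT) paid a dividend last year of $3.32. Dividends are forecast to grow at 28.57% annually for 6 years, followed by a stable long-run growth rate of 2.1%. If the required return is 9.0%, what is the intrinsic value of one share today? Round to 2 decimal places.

$169.24

Two-stage DDM. Project D₁…D_6 at 0.2857, terminal growth 0.021, discount at r = 0.09.
D_1 = 4.2685
D_2 = 5.4880
D_3 = 7.0560
D_4 = 9.0719
D_5 = 11.6637
D_6 = 14.9960
Terminal value at t=6: TV = D_7/(r−g) = 15.3109/(0.09−0.021) = 221.8976
P₀ = 4.2685/(1+0.09)^1 + 5.4880/(1+0.09)^2 + 7.0560/(1+0.09)^3 + 9.0719/(1+0.09)^4 + 11.6637/(1+0.09)^5 + 14.9960/(1+0.09)^6 + 221.8976/(1+0.09)^6 = 169.2430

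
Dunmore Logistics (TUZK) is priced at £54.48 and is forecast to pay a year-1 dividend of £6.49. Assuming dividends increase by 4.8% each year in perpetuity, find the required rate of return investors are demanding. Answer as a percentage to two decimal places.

16.71%

Rearranging the constant-growth DDM: r = D₁/P₀ + g.
r = 6.4900 / 54.48 + 0.048 = 0.11913 + 0.048 = 0.16713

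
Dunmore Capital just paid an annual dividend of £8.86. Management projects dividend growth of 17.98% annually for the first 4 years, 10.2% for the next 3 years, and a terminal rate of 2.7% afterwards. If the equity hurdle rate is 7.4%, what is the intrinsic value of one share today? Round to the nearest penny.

£390.38

Three-stage DDM. Project D₁…D_7; terminal Gordon value at t=7 with g = 0.027; discount at r = 0.074.
D_1 = 10.4530
D_2 = 12.3325
D_3 = 14.5499
D_4 = 17.1659
D_5 = 18.9169
D_6 = 20.8464
D_7 = 22.9727
TV_7 = 23.5930/(0.074−0.027) = 501.9780
P₀ = Σ Dₜ/(1+r)ᵗ + TV_7/(1+r)^7 = 390.3771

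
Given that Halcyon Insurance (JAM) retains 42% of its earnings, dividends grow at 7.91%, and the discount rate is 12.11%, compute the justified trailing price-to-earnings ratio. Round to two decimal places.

14.90

Payout ratio b = 1 − 0.42 = 0.58.
Justified trailing P/E = b(1+g)/(r−g) = 0.58×(1+0.0791)/(0.1211−0.0791) = 14.9019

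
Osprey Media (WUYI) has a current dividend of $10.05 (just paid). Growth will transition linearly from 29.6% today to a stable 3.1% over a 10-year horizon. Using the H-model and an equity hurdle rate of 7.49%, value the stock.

H-model: P₀ = D₀[(1+g_L) + H(g_S−g_L)]/(r−g_L), with H = 10/2 = 5.
P₀ = 10.05 × [(1+0.031) + 5×(0.296−0.031)] / (0.0749−0.031)
   = 10.05 × 2.3560 / 0.0439 = 539.3576

$539.36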